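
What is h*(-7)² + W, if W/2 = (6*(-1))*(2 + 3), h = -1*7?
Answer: -403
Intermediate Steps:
h = -7
W = -60 (W = 2*((6*(-1))*(2 + 3)) = 2*(-6*5) = 2*(-30) = -60)
h*(-7)² + W = -7*(-7)² - 60 = -7*49 - 60 = -343 - 60 = -403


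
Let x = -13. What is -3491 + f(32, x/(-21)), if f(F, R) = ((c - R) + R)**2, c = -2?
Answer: -3487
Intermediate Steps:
f(F, R) = 4 (f(F, R) = ((-2 - R) + R)**2 = (-2)**2 = 4)
-3491 + f(32, x/(-21)) = -3491 + 4 = -3487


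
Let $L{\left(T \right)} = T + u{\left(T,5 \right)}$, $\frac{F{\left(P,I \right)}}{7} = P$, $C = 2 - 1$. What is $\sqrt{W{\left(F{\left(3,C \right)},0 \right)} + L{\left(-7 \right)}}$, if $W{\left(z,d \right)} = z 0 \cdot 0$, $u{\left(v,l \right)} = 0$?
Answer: $i \sqrt{7} \approx 2.6458 i$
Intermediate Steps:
$C = 1$ ($C = 2 - 1 = 1$)
$F{\left(P,I \right)} = 7 P$
$W{\left(z,d \right)} = 0$ ($W{\left(z,d \right)} = 0 \cdot 0 = 0$)
$L{\left(T \right)} = T$ ($L{\left(T \right)} = T + 0 = T$)
$\sqrt{W{\left(F{\left(3,C \right)},0 \right)} + L{\left(-7 \right)}} = \sqrt{0 - 7} = \sqrt{-7} = i \sqrt{7}$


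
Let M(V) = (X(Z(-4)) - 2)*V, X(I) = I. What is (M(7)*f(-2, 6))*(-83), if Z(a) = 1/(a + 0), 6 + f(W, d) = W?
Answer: -10458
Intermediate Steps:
f(W, d) = -6 + W
Z(a) = 1/a
M(V) = -9*V/4 (M(V) = (1/(-4) - 2)*V = (-¼ - 2)*V = -9*V/4)
(M(7)*f(-2, 6))*(-83) = ((-9/4*7)*(-6 - 2))*(-83) = -63/4*(-8)*(-83) = 126*(-83) = -10458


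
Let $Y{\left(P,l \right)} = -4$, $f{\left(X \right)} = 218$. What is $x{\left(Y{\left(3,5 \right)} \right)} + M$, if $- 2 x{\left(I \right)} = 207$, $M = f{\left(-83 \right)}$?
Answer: $\frac{229}{2} \approx 114.5$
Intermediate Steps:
$M = 218$
$x{\left(I \right)} = - \frac{207}{2}$ ($x{\left(I \right)} = \left(- \frac{1}{2}\right) 207 = - \frac{207}{2}$)
$x{\left(Y{\left(3,5 \right)} \right)} + M = - \frac{207}{2} + 218 = \frac{229}{2}$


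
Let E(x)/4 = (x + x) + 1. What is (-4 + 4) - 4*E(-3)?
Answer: 80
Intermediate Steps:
E(x) = 4 + 8*x (E(x) = 4*((x + x) + 1) = 4*(2*x + 1) = 4*(1 + 2*x) = 4 + 8*x)
(-4 + 4) - 4*E(-3) = (-4 + 4) - 4*(4 + 8*(-3)) = 0 - 4*(4 - 24) = 0 - 4*(-20) = 0 + 80 = 80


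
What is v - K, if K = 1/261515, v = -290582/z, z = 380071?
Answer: -75991931801/99394267565 ≈ -0.76455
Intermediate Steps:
v = -290582/380071 ≈ -0.76455
K = 1/261515 ≈ 3.8239e-6
v - K = -290582/380071 - 1*1/261515 = -290582/380071 - 1/261515 = -75991931801/99394267565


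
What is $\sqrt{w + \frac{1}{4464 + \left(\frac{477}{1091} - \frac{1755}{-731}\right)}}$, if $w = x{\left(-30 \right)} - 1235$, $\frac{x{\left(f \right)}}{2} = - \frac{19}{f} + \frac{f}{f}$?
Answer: $\frac{i \sqrt{2713805998645147078915}}{1484332140} \approx 35.096 i$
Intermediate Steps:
$x{\left(f \right)} = 2 - \frac{38}{f}$ ($x{\left(f \right)} = 2 \left(- \frac{19}{f} + \frac{f}{f}\right) = 2 \left(- \frac{19}{f} + 1\right) = 2 \left(1 - \frac{19}{f}\right) = 2 - \frac{38}{f}$)
$w = - \frac{18476}{15}$ ($w = \left(2 - \frac{38}{-30}\right) - 1235 = \left(2 - - \frac{19}{15}\right) - 1235 = \left(2 + \frac{19}{15}\right) - 1235 = \frac{49}{15} - 1235 = - \frac{18476}{15} \approx -1231.7$)
$\sqrt{w + \frac{1}{4464 + \left(\frac{477}{1091} - \frac{1755}{-731}\right)}} = \sqrt{- \frac{18476}{15} + \frac{1}{4464 + \left(\frac{477}{1091} - \frac{1755}{-731}\right)}} = \sqrt{- \frac{18476}{15} + \frac{1}{4464 + \left(477 \cdot \frac{1}{1091} - - \frac{1755}{731}\right)}} = \sqrt{- \frac{18476}{15} + \frac{1}{4464 + \left(\frac{477}{1091} + \frac{1755}{731}\right)}} = \sqrt{- \frac{18476}{15} + \frac{1}{4464 + \frac{2263392}{797521}}} = \sqrt{- \frac{18476}{15} + \frac{1}{\frac{3562397136}{797521}}} = \sqrt{- \frac{18476}{15} + \frac{797521}{3562397136}} = \sqrt{- \frac{21939612507307}{17811985680}} = \frac{i \sqrt{2713805998645147078915}}{1484332140}$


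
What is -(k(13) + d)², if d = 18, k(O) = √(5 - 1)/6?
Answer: -3025/9 ≈ -336.11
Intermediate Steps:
k(O) = ⅓ (k(O) = √4*(⅙) = 2*(⅙) = ⅓)
-(k(13) + d)² = -(⅓ + 18)² = -(55/3)² = -1*3025/9 = -3025/9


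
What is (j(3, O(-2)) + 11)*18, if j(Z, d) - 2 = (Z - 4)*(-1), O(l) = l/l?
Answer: 252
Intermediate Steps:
O(l) = 1
j(Z, d) = 6 - Z (j(Z, d) = 2 + (Z - 4)*(-1) = 2 + (-4 + Z)*(-1) = 2 + (4 - Z) = 6 - Z)
(j(3, O(-2)) + 11)*18 = ((6 - 1*3) + 11)*18 = ((6 - 3) + 11)*18 = (3 + 11)*18 = 14*18 = 252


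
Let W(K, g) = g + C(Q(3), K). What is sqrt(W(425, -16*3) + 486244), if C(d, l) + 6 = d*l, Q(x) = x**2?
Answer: sqrt(490015) ≈ 700.01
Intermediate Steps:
C(d, l) = -6 + d*l
W(K, g) = -6 + g + 9*K (W(K, g) = g + (-6 + 3**2*K) = g + (-6 + 9*K) = -6 + g + 9*K)
sqrt(W(425, -16*3) + 486244) = sqrt((-6 - 16*3 + 9*425) + 486244) = sqrt((-6 - 48 + 3825) + 486244) = sqrt(3771 + 486244) = sqrt(490015)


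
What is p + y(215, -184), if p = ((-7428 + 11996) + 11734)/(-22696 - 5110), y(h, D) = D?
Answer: -2566303/13903 ≈ -184.59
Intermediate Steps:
p = -8151/13903 (p = (4568 + 11734)/(-27806) = 16302*(-1/27806) = -8151/13903 ≈ -0.58628)
p + y(215, -184) = -8151/13903 - 184 = -2566303/13903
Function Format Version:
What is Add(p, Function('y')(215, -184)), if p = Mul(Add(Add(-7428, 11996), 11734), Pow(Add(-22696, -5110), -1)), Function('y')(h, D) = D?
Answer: Rational(-2566303, 13903) ≈ -184.59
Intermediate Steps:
p = Rational(-8151, 13903) (p = Mul(Add(4568, 11734), Pow(-27806, -1)) = Mul(16302, Rational(-1, 27806)) = Rational(-8151, 13903) ≈ -0.58628)
Add(p, Function('y')(215, -184)) = Add(Rational(-8151, 13903), -184) = Rational(-2566303, 13903)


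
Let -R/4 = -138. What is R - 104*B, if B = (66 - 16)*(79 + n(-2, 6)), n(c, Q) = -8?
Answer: -368648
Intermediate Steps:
R = 552 (R = -4*(-138) = 552)
B = 3550 (B = (66 - 16)*(79 - 8) = 50*71 = 3550)
R - 104*B = 552 - 104*3550 = 552 - 369200 = -368648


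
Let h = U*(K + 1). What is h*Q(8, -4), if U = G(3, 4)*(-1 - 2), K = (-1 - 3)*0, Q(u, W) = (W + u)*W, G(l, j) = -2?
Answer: -96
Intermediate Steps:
Q(u, W) = W*(W + u)
K = 0 (K = -4*0 = 0)
U = 6 (U = -2*(-1 - 2) = -2*(-3) = 6)
h = 6 (h = 6*(0 + 1) = 6*1 = 6)
h*Q(8, -4) = 6*(-4*(-4 + 8)) = 6*(-4*4) = 6*(-16) = -96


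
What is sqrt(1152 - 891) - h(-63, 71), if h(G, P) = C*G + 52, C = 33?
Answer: 2027 + 3*sqrt(29) ≈ 2043.2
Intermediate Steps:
h(G, P) = 52 + 33*G (h(G, P) = 33*G + 52 = 52 + 33*G)
sqrt(1152 - 891) - h(-63, 71) = sqrt(1152 - 891) - (52 + 33*(-63)) = sqrt(261) - (52 - 2079) = 3*sqrt(29) - 1*(-2027) = 3*sqrt(29) + 2027 = 2027 + 3*sqrt(29)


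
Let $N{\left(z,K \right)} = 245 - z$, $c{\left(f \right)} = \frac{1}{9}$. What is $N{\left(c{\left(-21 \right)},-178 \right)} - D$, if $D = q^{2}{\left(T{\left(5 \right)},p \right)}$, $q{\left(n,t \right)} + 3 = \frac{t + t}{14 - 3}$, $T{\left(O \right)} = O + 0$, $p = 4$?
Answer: $\frac{261059}{1089} \approx 239.72$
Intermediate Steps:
$T{\left(O \right)} = O$
$c{\left(f \right)} = \frac{1}{9}$
$q{\left(n,t \right)} = -3 + \frac{2 t}{11}$ ($q{\left(n,t \right)} = -3 + \frac{t + t}{14 - 3} = -3 + \frac{2 t}{11}$)
$D = \frac{625}{121}$ ($D = \left(-3 + \frac{2}{11} \cdot 4\right)^{2} = \left(-3 + \frac{8}{11}\right)^{2} = \left(- \frac{25}{11}\right)^{2} = \frac{625}{121} \approx 5.1653$)
$N{\left(c{\left(-21 \right)},-178 \right)} - D = \left(245 - \frac{1}{9}\right) - \frac{625}{121} = \frac{2204}{9} - \frac{625}{121} = \frac{261059}{1089}$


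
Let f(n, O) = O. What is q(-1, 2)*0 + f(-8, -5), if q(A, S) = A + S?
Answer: -5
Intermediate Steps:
q(-1, 2)*0 + f(-8, -5) = (-1 + 2)*0 - 5 = 1*0 - 5 = 0 - 5 = -5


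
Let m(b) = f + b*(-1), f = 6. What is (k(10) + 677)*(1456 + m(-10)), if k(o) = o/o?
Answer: 998016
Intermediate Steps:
k(o) = 1
m(b) = 6 - b (m(b) = 6 + b*(-1) = 6 - b)
(k(10) + 677)*(1456 + m(-10)) = (1 + 677)*(1456 + (6 - 1*(-10))) = 678*(1456 + (6 + 10)) = 678*(1456 + 16) = 678*1472 = 998016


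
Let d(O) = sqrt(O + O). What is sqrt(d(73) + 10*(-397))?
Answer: sqrt(-3970 + sqrt(146)) ≈ 62.912*I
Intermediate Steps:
d(O) = sqrt(2)*sqrt(O) (d(O) = sqrt(2*O) = sqrt(2)*sqrt(O))
sqrt(d(73) + 10*(-397)) = sqrt(sqrt(2)*sqrt(73) + 10*(-397)) = sqrt(sqrt(146) - 3970) = sqrt(-3970 + sqrt(146))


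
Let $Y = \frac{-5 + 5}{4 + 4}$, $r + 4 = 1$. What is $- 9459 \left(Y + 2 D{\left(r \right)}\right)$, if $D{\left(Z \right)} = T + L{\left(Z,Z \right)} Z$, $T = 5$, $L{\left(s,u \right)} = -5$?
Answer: $-378360$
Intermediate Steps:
$r = -3$ ($r = -4 + 1 = -3$)
$D{\left(Z \right)} = 5 - 5 Z$
$Y = 0$ ($Y = \frac{0}{8} = 0 \cdot \frac{1}{8} = 0$)
$- 9459 \left(Y + 2 D{\left(r \right)}\right) = - 9459 \left(0 + 2 \left(5 - -15\right)\right) = - 9459 \left(0 + 2 \left(5 + 15\right)\right) = - 9459 \left(0 + 2 \cdot 20\right) = - 9459 \left(0 + 40\right) = \left(-9459\right) 40 = -378360$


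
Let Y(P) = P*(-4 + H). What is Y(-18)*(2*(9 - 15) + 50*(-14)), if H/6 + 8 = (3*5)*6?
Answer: 6254208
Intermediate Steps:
H = 492 (H = -48 + 6*((3*5)*6) = -48 + 6*(15*6) = -48 + 6*90 = -48 + 540 = 492)
Y(P) = 488*P (Y(P) = P*(-4 + 492) = P*488 = 488*P)
Y(-18)*(2*(9 - 15) + 50*(-14)) = (488*(-18))*(2*(9 - 15) + 50*(-14)) = -8784*(2*(-6) - 700) = -8784*(-12 - 700) = -8784*(-712) = 6254208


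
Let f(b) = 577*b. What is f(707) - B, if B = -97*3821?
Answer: 778576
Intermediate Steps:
B = -370637
f(707) - B = 577*707 - 1*(-370637) = 407939 + 370637 = 778576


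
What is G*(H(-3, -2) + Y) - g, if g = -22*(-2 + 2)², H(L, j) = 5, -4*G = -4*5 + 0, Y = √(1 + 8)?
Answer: 40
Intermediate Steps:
Y = 3 (Y = √9 = 3)
G = 5 (G = -(-4*5 + 0)/4 = -(-20 + 0)/4 = -¼*(-20) = 5)
g = 0 (g = -22*0² = -22*0 = 0)
G*(H(-3, -2) + Y) - g = 5*(5 + 3) - 1*0 = 5*8 + 0 = 40 + 0 = 40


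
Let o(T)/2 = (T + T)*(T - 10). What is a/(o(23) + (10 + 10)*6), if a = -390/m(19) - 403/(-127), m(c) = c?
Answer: -41873/3175508 ≈ -0.013186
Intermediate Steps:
o(T) = 4*T*(-10 + T) (o(T) = 2*((T + T)*(T - 10)) = 2*((2*T)*(-10 + T)) = 2*(2*T*(-10 + T)) = 4*T*(-10 + T))
a = -41873/2413 (a = -390/19 - 403/(-127) = -390*1/19 - 403*(-1/127) = -390/19 + 403/127 = -41873/2413 ≈ -17.353)
a/(o(23) + (10 + 10)*6) = -41873/(2413*(4*23*(-10 + 23) + (10 + 10)*6)) = -41873/(2413*(4*23*13 + 20*6)) = -41873/(2413*(1196 + 120)) = -41873/2413/1316 = -41873/2413*1/1316 = -41873/3175508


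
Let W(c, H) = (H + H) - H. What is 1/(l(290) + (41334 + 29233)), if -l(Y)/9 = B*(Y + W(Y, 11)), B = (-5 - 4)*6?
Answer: 1/216853 ≈ 4.6114e-6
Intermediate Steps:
W(c, H) = H (W(c, H) = 2*H - H = H)
B = -54 (B = -9*6 = -54)
l(Y) = 5346 + 486*Y (l(Y) = -(-486)*(Y + 11) = -(-486)*(11 + Y) = -9*(-594 - 54*Y) = 5346 + 486*Y)
1/(l(290) + (41334 + 29233)) = 1/((5346 + 486*290) + (41334 + 29233)) = 1/((5346 + 140940) + 70567) = 1/(146286 + 70567) = 1/216853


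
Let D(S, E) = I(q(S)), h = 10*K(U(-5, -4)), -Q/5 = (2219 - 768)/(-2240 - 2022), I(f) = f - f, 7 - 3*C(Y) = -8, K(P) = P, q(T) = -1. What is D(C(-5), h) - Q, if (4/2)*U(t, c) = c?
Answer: -7255/4262 ≈ -1.7023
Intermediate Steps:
U(t, c) = c/2
C(Y) = 5 (C(Y) = 7/3 - ⅓*(-8) = 7/3 + 8/3 = 5)
I(f) = 0
Q = 7255/4262 (Q = -5*(2219 - 768)/(-2240 - 2022) = -7255/(-4262) = -7255*(-1)/4262 = -5*(-1451/4262) = 7255/4262 ≈ 1.7023)
h = -20 (h = 10*((½)*(-4)) = 10*(-2) = -20)
D(S, E) = 0
D(C(-5), h) - Q = 0 - 1*7255/4262 = 0 - 7255/4262 = -7255/4262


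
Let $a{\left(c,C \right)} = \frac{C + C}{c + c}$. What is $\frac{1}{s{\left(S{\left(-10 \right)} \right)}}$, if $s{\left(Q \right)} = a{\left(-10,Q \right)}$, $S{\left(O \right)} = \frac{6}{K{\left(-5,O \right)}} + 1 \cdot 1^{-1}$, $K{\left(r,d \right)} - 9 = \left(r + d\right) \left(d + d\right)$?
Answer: $- \frac{206}{21} \approx -9.8095$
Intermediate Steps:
$a{\left(c,C \right)} = \frac{C}{c}$ ($a{\left(c,C \right)} = \frac{2 C}{2 c} = 2 C \frac{1}{2 c} = \frac{C}{c}$)
$K{\left(r,d \right)} = 9 + 2 d \left(d + r\right)$ ($K{\left(r,d \right)} = 9 + \left(r + d\right) \left(d + d\right) = 9 + \left(d + r\right) 2 d = 9 + 2 d \left(d + r\right)$)
$S{\left(O \right)} = 1 + \frac{6}{9 - 10 O + 2 O^{2}}$ ($S{\left(O \right)} = \frac{6}{9 + 2 O^{2} + 2 O \left(-5\right)} + 1 \cdot 1^{-1} = \frac{6}{9 + 2 O^{2} - 10 O} + 1 \cdot 1 = \frac{6}{9 - 10 O + 2 O^{2}} + 1 = 1 + \frac{6}{9 - 10 O + 2 O^{2}}$)
$s{\left(Q \right)} = - \frac{Q}{10}$ ($s{\left(Q \right)} = \frac{Q}{-10} = Q \left(- \frac{1}{10}\right) = - \frac{Q}{10}$)
$\frac{1}{s{\left(S{\left(-10 \right)} \right)}} = \frac{1}{\left(- \frac{1}{10}\right) \frac{15 - -100 + 2 \left(-10\right)^{2}}{9 - -100 + 2 \left(-10\right)^{2}}} = \frac{1}{\left(- \frac{1}{10}\right) \frac{15 + 100 + 2 \cdot 100}{9 + 100 + 2 \cdot 100}} = \frac{1}{\left(- \frac{1}{10}\right) \frac{15 + 100 + 200}{9 + 100 + 200}} = \frac{1}{\left(- \frac{1}{10}\right) \frac{1}{309} \cdot 315} = \frac{1}{\left(- \frac{1}{10}\right) \frac{105}{103}} = \frac{1}{- \frac{21}{206}} = - \frac{206}{21}$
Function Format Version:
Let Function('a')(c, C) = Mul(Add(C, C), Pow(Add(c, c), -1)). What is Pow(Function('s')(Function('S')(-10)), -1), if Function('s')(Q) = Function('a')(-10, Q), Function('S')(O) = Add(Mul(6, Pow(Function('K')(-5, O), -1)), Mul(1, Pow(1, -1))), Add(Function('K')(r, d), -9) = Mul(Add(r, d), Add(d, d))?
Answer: Rational(-206, 21) ≈ -9.8095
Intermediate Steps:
Function('a')(c, C) = Mul(C, Pow(c, -1)) (Function('a')(c, C) = Mul(Mul(2, C), Pow(Mul(2, c), -1)) = Mul(Mul(2, C), Mul(Rational(1, 2), Pow(c, -1))) = Mul(C, Pow(c, -1)))
Function('K')(r, d) = Add(9, Mul(2, d, Add(d, r))) (Function('K')(r, d) = Add(9, Mul(Add(r, d), Add(d, d))) = Add(9, Mul(Add(d, r), Mul(2, d))) = Add(9, Mul(2, d, Add(d, r))))
Function('S')(O) = Add(1, Mul(6, Pow(Add(9, Mul(-10, O), Mul(2, Pow(O, 2))), -1))) (Function('S')(O) = Add(Mul(6, Pow(Add(9, Mul(2, Pow(O, 2)), Mul(2, O, -5)), -1)), Mul(1, Pow(1, -1))) = Add(Mul(6, Pow(Add(9, Mul(2, Pow(O, 2)), Mul(-10, O)), -1)), Mul(1, 1)) = Add(Mul(6, Pow(Add(9, Mul(-10, O), Mul(2, Pow(O, 2))), -1)), 1) = Add(1, Mul(6, Pow(Add(9, Mul(-10, O), Mul(2, Pow(O, 2))), -1))))
Function('s')(Q) = Mul(Rational(-1, 10), Q) (Function('s')(Q) = Mul(Q, Pow(-10, -1)) = Mul(Q, Rational(-1, 10)) = Mul(Rational(-1, 10), Q))
Pow(Function('s')(Function('S')(-10)), -1) = Pow(Mul(Rational(-1, 10), Mul(Pow(Add(9, Mul(-10, -10), Mul(2, Pow(-10, 2))), -1), Add(15, Mul(-10, -10), Mul(2, Pow(-10, 2))))), -1) = Pow(Mul(Rational(-1, 10), Mul(Pow(Add(9, 100, Mul(2, 100)), -1), Add(15, 100, Mul(2, 100)))), -1) = Pow(Mul(Rational(-1, 10), Mul(Pow(Add(9, 100, 200), -1), Add(15, 100, 200))), -1) = Pow(Mul(Rational(-1, 10), Mul(Pow(309, -1), 315)), -1) = Pow(Mul(Rational(-1, 10), Mul(Rational(1, 309), 315)), -1) = Pow(Mul(Rational(-1, 10), Rational(105, 103)), -1) = Pow(Rational(-21, 206), -1) = Rational(-206, 21)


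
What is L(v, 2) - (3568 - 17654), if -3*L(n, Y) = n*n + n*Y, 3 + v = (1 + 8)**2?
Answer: 12006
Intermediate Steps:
v = 78 (v = -3 + (1 + 8)**2 = -3 + 9**2 = -3 + 81 = 78)
L(n, Y) = -n**2/3 - Y*n/3 (L(n, Y) = -(n*n + n*Y)/3 = -(n**2 + Y*n)/3 = -n**2/3 - Y*n/3)
L(v, 2) - (3568 - 17654) = -1/3*78*(2 + 78) - (3568 - 17654) = -1/3*78*80 - 1*(-14086) = -2080 + 14086 = 12006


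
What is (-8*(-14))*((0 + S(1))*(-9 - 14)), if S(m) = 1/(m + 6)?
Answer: -368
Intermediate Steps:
S(m) = 1/(6 + m)
(-8*(-14))*((0 + S(1))*(-9 - 14)) = (-8*(-14))*((0 + 1/(6 + 1))*(-9 - 14)) = 112*((0 + 1/7)*(-23)) = 112*((0 + ⅐)*(-23)) = 112*((⅐)*(-23)) = 112*(-23/7) = -368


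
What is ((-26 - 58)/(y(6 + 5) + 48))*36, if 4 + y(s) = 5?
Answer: -432/7 ≈ -61.714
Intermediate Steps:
y(s) = 1 (y(s) = -4 + 5 = 1)
((-26 - 58)/(y(6 + 5) + 48))*36 = ((-26 - 58)/(1 + 48))*36 = -84/49*36 = -84*1/49*36 = -12/7*36 = -432/7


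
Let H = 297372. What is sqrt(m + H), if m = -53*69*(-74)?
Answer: 3*sqrt(63110) ≈ 753.65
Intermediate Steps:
m = 270618 (m = -3657*(-74) = 270618)
sqrt(m + H) = sqrt(270618 + 297372) = sqrt(567990) = 3*sqrt(63110)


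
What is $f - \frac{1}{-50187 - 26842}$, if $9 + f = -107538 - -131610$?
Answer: $\frac{1853548828}{77029} \approx 24063.0$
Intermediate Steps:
$f = 24063$ ($f = -9 - -24072 = -9 + \left(-107538 + 131610\right) = -9 + 24072 = 24063$)
$f - \frac{1}{-50187 - 26842} = 24063 - \frac{1}{-50187 - 26842} = 24063 - \frac{1}{-77029} = 24063 - - \frac{1}{77029} = 24063 + \frac{1}{77029} = \frac{1853548828}{77029}$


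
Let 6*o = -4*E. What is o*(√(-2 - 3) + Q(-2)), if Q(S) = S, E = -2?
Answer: -8/3 + 4*I*√5/3 ≈ -2.6667 + 2.9814*I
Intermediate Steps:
o = 4/3 (o = (-4*(-2))/6 = (⅙)*8 = 4/3 ≈ 1.3333)
o*(√(-2 - 3) + Q(-2)) = 4*(√(-2 - 3) - 2)/3 = 4*(√(-5) - 2)/3 = 4*(I*√5 - 2)/3 = 4*(-2 + I*√5)/3 = -8/3 + 4*I*√5/3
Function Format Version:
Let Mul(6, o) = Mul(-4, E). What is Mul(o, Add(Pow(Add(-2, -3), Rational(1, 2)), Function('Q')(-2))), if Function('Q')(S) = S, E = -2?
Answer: Add(Rational(-8, 3), Mul(Rational(4, 3), I, Pow(5, Rational(1, 2)))) ≈ Add(-2.6667, Mul(2.9814, I))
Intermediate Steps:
o = Rational(4, 3) (o = Mul(Rational(1, 6), Mul(-4, -2)) = Mul(Rational(1, 6), 8) = Rational(4, 3) ≈ 1.3333)
Mul(o, Add(Pow(Add(-2, -3), Rational(1, 2)), Function('Q')(-2))) = Mul(Rational(4, 3), Add(Pow(Add(-2, -3), Rational(1, 2)), -2)) = Mul(Rational(4, 3), Add(Pow(-5, Rational(1, 2)), -2)) = Mul(Rational(4, 3), Add(Mul(I, Pow(5, Rational(1, 2))), -2)) = Mul(Rational(4, 3), Add(-2, Mul(I, Pow(5, Rational(1, 2))))) = Add(Rational(-8, 3), Mul(Rational(4, 3), I, Pow(5, Rational(1, 2))))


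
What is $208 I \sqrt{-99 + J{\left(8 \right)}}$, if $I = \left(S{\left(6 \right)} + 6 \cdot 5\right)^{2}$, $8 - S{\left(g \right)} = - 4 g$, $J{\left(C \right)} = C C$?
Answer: $799552 i \sqrt{35} \approx 4.7302 \cdot 10^{6} i$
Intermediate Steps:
$J{\left(C \right)} = C^{2}$
$S{\left(g \right)} = 8 + 4 g$ ($S{\left(g \right)} = 8 - - 4 g = 8 + 4 g$)
$I = 3844$ ($I = \left(\left(8 + 4 \cdot 6\right) + 6 \cdot 5\right)^{2} = \left(\left(8 + 24\right) + 30\right)^{2} = \left(32 + 30\right)^{2} = 62^{2} = 3844$)
$208 I \sqrt{-99 + J{\left(8 \right)}} = 208 \cdot 3844 \sqrt{-99 + 8^{2}} = 799552 \sqrt{-99 + 64} = 799552 \sqrt{-35} = 799552 i \sqrt{35}$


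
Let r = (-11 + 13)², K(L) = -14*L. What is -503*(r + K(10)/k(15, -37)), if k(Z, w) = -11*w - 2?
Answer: -148888/81 ≈ -1838.1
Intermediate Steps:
k(Z, w) = -2 - 11*w
r = 4 (r = 2² = 4)
-503*(r + K(10)/k(15, -37)) = -503*(4 + (-14*10)/(-2 - 11*(-37))) = -503*(4 - 140/(-2 + 407)) = -503*(4 - 140/405) = -503*(4 - 140*1/405) = -503*(4 - 28/81) = -503*296/81 = -148888/81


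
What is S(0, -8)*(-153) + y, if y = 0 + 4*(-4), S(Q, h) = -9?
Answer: 1361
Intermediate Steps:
y = -16 (y = 0 - 16 = -16)
S(0, -8)*(-153) + y = -9*(-153) - 16 = 1377 - 16 = 1361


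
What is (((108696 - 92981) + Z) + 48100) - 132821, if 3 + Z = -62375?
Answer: -131384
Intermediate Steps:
Z = -62378 (Z = -3 - 62375 = -62378)
(((108696 - 92981) + Z) + 48100) - 132821 = (((108696 - 92981) - 62378) + 48100) - 132821 = ((15715 - 62378) + 48100) - 132821 = (-46663 + 48100) - 132821 = 1437 - 132821 = -131384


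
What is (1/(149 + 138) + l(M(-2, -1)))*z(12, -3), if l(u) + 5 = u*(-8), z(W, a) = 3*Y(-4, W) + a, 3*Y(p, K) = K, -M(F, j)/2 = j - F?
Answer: 28422/287 ≈ 99.031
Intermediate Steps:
M(F, j) = -2*j + 2*F (M(F, j) = -2*(j - F) = -2*j + 2*F)
Y(p, K) = K/3
z(W, a) = W + a (z(W, a) = 3*(W/3) + a = W + a)
l(u) = -5 - 8*u (l(u) = -5 + u*(-8) = -5 - 8*u)
(1/(149 + 138) + l(M(-2, -1)))*z(12, -3) = (1/(149 + 138) + (-5 - 8*(-2*(-1) + 2*(-2))))*(12 - 3) = (1/287 + (-5 - 8*(2 - 4)))*9 = (1/287 + (-5 - 8*(-2)))*9 = (1/287 + (-5 + 16))*9 = (1/287 + 11)*9 = (3158/287)*9 = 28422/287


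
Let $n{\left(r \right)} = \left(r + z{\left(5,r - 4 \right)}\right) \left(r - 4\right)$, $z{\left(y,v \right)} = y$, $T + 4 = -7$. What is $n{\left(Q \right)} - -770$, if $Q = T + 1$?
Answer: $840$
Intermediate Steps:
$T = -11$ ($T = -4 - 7 = -11$)
$Q = -10$ ($Q = -11 + 1 = -10$)
$n{\left(r \right)} = \left(-4 + r\right) \left(5 + r\right)$ ($n{\left(r \right)} = \left(r + 5\right) \left(r - 4\right) = \left(5 + r\right) \left(-4 + r\right) = \left(-4 + r\right) \left(5 + r\right)$)
$n{\left(Q \right)} - -770 = \left(-20 - 10 + \left(-10\right)^{2}\right) - -770 = \left(-20 - 10 + 100\right) + 770 = 70 + 770 = 840$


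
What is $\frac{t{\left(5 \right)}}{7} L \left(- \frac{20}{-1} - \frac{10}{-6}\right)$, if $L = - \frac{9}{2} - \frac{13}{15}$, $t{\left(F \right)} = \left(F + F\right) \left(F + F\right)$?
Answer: $- \frac{14950}{9} \approx -1661.1$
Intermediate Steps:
$t{\left(F \right)} = 4 F^{2}$ ($t{\left(F \right)} = 2 F 2 F = 4 F^{2}$)
$L = - \frac{161}{30}$ ($L = \left(-9\right) \frac{1}{2} - \frac{13}{15} = - \frac{9}{2} - \frac{13}{15} = - \frac{161}{30} \approx -5.3667$)
$\frac{t{\left(5 \right)}}{7} L \left(- \frac{20}{-1} - \frac{10}{-6}\right) = \frac{4 \cdot 5^{2}}{7} \left(- \frac{161}{30}\right) \left(- \frac{20}{-1} - \frac{10}{-6}\right) = 4 \cdot 25 \cdot \frac{1}{7} \left(- \frac{161}{30}\right) \left(\left(-20\right) \left(-1\right) - - \frac{5}{3}\right) = 100 \cdot \frac{1}{7} \left(- \frac{161}{30}\right) \left(20 + \frac{5}{3}\right) = \frac{100}{7} \left(- \frac{161}{30}\right) \frac{65}{3} = \left(- \frac{230}{3}\right) \frac{65}{3} = - \frac{14950}{9}$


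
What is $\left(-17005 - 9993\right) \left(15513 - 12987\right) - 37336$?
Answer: $-68234284$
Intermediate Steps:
$\left(-17005 - 9993\right) \left(15513 - 12987\right) - 37336 = \left(-26998\right) 2526 - 37336 = -68196948 - 37336 = -68234284$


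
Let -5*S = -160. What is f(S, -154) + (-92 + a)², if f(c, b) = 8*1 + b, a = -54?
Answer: 21170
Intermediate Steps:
S = 32 (S = -⅕*(-160) = 32)
f(c, b) = 8 + b
f(S, -154) + (-92 + a)² = (8 - 154) + (-92 - 54)² = -146 + (-146)² = -146 + 21316 = 21170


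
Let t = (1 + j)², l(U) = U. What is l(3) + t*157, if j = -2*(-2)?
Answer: 3928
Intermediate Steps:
j = 4
t = 25 (t = (1 + 4)² = 5² = 25)
l(3) + t*157 = 3 + 25*157 = 3 + 3925 = 3928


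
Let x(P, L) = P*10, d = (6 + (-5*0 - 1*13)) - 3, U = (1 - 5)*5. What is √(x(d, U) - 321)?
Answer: I*√421 ≈ 20.518*I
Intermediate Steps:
U = -20 (U = -4*5 = -20)
d = -10 (d = (6 + (0 - 13)) - 3 = (6 - 13) - 3 = -7 - 3 = -10)
x(P, L) = 10*P
√(x(d, U) - 321) = √(10*(-10) - 321) = √(-100 - 321) = √(-421) = I*√421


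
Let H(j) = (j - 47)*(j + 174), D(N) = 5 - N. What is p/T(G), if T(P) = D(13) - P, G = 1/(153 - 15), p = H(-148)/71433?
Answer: 1196/134929 ≈ 0.0088639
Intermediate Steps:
H(j) = (-47 + j)*(174 + j)
p = -1690/23811 (p = (-8178 + (-148)² + 127*(-148))/71433 = (-8178 + 21904 - 18796)*(1/71433) = -5070*1/71433 = -1690/23811 ≈ -0.070976)
G = 1/138 ≈ 0.0072464
T(P) = -8 - P (T(P) = (5 - 1*13) - P = (5 - 13) - P = -8 - P)
p/T(G) = -1690/(23811*(-8 - 1*1/138)) = -1690/(23811*(-8 - 1/138)) = -1690/(23811*(-1105/138)) = -1690/23811*(-138/1105) = 1196/134929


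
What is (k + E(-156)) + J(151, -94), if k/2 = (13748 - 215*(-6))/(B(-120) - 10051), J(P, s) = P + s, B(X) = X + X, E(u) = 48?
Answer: 1050479/10291 ≈ 102.08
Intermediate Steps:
B(X) = 2*X
k = -30076/10291 (k = 2*((13748 - 215*(-6))/(2*(-120) - 10051)) = 2*((13748 + 1290)/(-240 - 10051)) = 2*(15038/(-10291)) = 2*(15038*(-1/10291)) = 2*(-15038/10291) = -30076/10291 ≈ -2.9226)
(k + E(-156)) + J(151, -94) = (-30076/10291 + 48) + (151 - 94) = 463892/10291 + 57 = 1050479/10291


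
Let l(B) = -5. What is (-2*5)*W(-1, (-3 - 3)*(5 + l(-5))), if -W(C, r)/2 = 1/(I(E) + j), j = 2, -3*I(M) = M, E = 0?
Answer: 10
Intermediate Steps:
I(M) = -M/3
W(C, r) = -1 (W(C, r) = -2/(-1/3*0 + 2) = -2/(0 + 2) = -2/2 = -2*1/2 = -1)
(-2*5)*W(-1, (-3 - 3)*(5 + l(-5))) = -2*5*(-1) = -10*(-1) = 10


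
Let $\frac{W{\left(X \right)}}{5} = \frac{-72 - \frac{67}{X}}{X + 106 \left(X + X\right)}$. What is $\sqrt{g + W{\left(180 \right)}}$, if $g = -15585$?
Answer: $\frac{29 i \sqrt{27240513555}}{38340} \approx 124.84 i$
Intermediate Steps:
$W{\left(X \right)} = \frac{5 \left(-72 - \frac{67}{X}\right)}{213 X}$ ($W{\left(X \right)} = 5 \frac{-72 - \frac{67}{X}}{X + 106 \left(X + X\right)} = 5 \frac{-72 - \frac{67}{X}}{X + 106 \cdot 2 X} = 5 \frac{-72 - \frac{67}{X}}{X + 212 X} = 5 \frac{-72 - \frac{67}{X}}{213 X} = \frac{5 \left(-72 - \frac{67}{X}\right)}{213 X}$)
$\sqrt{g + W{\left(180 \right)}} = \sqrt{-15585 + \frac{5 \left(-67 - 12960\right)}{213 \cdot 32400}} = \sqrt{-15585 + \frac{5}{213} \cdot \frac{1}{32400} \left(-67 - 12960\right)} = \sqrt{-15585 + \frac{5}{213} \cdot \frac{1}{32400} \left(-13027\right)} = \sqrt{-15585 - \frac{13027}{1380240}} = \sqrt{- \frac{21511053427}{1380240}} = \frac{29 i \sqrt{27240513555}}{38340}$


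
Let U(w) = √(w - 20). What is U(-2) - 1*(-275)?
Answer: 275 + I*√22 ≈ 275.0 + 4.6904*I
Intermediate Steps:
U(w) = √(-20 + w)
U(-2) - 1*(-275) = √(-20 - 2) - 1*(-275) = √(-22) + 275 = I*√22 + 275 = 275 + I*√22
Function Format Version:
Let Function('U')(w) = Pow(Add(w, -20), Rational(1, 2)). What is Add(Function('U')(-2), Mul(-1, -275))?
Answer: Add(275, Mul(I, Pow(22, Rational(1, 2)))) ≈ Add(275.00, Mul(4.6904, I))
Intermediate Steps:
Function('U')(w) = Pow(Add(-20, w), Rational(1, 2))
Add(Function('U')(-2), Mul(-1, -275)) = Add(Pow(Add(-20, -2), Rational(1, 2)), Mul(-1, -275)) = Add(Pow(-22, Rational(1, 2)), 275) = Add(Mul(I, Pow(22, Rational(1, 2))), 275) = Add(275, Mul(I, Pow(22, Rational(1, 2))))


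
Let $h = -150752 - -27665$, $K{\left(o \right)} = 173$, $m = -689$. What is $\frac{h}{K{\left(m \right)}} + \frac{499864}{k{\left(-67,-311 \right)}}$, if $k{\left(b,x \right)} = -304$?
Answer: $- \frac{15486865}{6574} \approx -2355.8$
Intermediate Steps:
$h = -123087$ ($h = -150752 + 27665 = -123087$)
$\frac{h}{K{\left(m \right)}} + \frac{499864}{k{\left(-67,-311 \right)}} = - \frac{123087}{173} + \frac{499864}{-304} = \left(-123087\right) \frac{1}{173} + 499864 \left(- \frac{1}{304}\right) = - \frac{123087}{173} - \frac{62483}{38} = - \frac{15486865}{6574}$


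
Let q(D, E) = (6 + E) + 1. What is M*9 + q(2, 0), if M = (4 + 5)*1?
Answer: 88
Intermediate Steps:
M = 9 (M = 9*1 = 9)
q(D, E) = 7 + E
M*9 + q(2, 0) = 9*9 + (7 + 0) = 81 + 7 = 88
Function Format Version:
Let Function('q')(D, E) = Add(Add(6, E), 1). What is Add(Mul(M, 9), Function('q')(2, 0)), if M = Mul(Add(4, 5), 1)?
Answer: 88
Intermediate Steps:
M = 9 (M = Mul(9, 1) = 9)
Function('q')(D, E) = Add(7, E)
Add(Mul(M, 9), Function('q')(2, 0)) = Add(Mul(9, 9), Add(7, 0)) = Add(81, 7) = 88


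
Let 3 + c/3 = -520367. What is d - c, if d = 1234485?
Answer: 2795595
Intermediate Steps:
c = -1561110 (c = -9 + 3*(-520367) = -9 - 1561101 = -1561110)
d - c = 1234485 - 1*(-1561110) = 1234485 + 1561110 = 2795595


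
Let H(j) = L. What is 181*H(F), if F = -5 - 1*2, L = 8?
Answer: 1448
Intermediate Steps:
F = -7 (F = -5 - 2 = -7)
H(j) = 8
181*H(F) = 181*8 = 1448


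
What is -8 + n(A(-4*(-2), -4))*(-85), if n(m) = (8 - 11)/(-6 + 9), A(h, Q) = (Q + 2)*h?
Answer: 77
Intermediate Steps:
A(h, Q) = h*(2 + Q) (A(h, Q) = (2 + Q)*h = h*(2 + Q))
n(m) = -1 (n(m) = -3/3 = -3*⅓ = -1)
-8 + n(A(-4*(-2), -4))*(-85) = -8 - 1*(-85) = -8 + 85 = 77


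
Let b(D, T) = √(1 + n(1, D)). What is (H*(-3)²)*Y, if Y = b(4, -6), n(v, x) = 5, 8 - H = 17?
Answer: -81*√6 ≈ -198.41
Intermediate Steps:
H = -9 (H = 8 - 1*17 = 8 - 17 = -9)
b(D, T) = √6 (b(D, T) = √(1 + 5) = √6)
Y = √6 ≈ 2.4495
(H*(-3)²)*Y = (-9*(-3)²)*√6 = (-9*9)*√6 = -81*√6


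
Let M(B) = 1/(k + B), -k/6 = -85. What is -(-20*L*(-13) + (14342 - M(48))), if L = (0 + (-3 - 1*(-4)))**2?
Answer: -8147915/558 ≈ -14602.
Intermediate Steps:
k = 510 (k = -6*(-85) = 510)
L = 1 (L = (0 + (-3 + 4))**2 = (0 + 1)**2 = 1**2 = 1)
M(B) = 1/(510 + B)
-(-20*L*(-13) + (14342 - M(48))) = -(-20*1*(-13) + (14342 - 1/(510 + 48))) = -(-20*(-13) + (14342 - 1/558)) = -(260 + (14342 - 1*1/558)) = -(260 + (14342 - 1/558)) = -(260 + 8002835/558) = -1*8147915/558 = -8147915/558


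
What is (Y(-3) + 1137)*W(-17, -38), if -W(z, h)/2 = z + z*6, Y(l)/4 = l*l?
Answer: 279174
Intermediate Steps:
Y(l) = 4*l**2 (Y(l) = 4*(l*l) = 4*l**2)
W(z, h) = -14*z (W(z, h) = -2*(z + z*6) = -2*(z + 6*z) = -14*z)
(Y(-3) + 1137)*W(-17, -38) = (4*(-3)**2 + 1137)*(-14*(-17)) = (4*9 + 1137)*238 = (36 + 1137)*238 = 1173*238 = 279174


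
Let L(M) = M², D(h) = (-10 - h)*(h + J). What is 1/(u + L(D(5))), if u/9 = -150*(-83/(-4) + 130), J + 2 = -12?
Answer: -2/370575 ≈ -5.3970e-6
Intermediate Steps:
J = -14 (J = -2 - 12 = -14)
u = -407025/2 (u = 9*(-150*(-83/(-4) + 130)) = 9*(-150*(-83*(-¼) + 130)) = 9*(-150*(83/4 + 130)) = 9*(-150*603/4) = 9*(-45225/2) = -407025/2 ≈ -2.0351e+5)
D(h) = (-14 + h)*(-10 - h) (D(h) = (-10 - h)*(h - 14) = (-10 - h)*(-14 + h) = (-14 + h)*(-10 - h))
1/(u + L(D(5))) = 1/(-407025/2 + (140 - 1*5² + 4*5)²) = 1/(-407025/2 + (140 - 1*25 + 20)²) = 1/(-407025/2 + (140 - 25 + 20)²) = 1/(-407025/2 + 135²) = 1/(-407025/2 + 18225) = 1/(-370575/2) = -2/370575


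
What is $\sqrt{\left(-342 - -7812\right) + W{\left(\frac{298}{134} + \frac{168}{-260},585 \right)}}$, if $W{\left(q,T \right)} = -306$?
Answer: $6 \sqrt{199} \approx 84.64$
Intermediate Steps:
$\sqrt{\left(-342 - -7812\right) + W{\left(\frac{298}{134} + \frac{168}{-260},585 \right)}} = \sqrt{\left(-342 - -7812\right) - 306} = \sqrt{\left(-342 + 7812\right) - 306} = \sqrt{7470 - 306} = \sqrt{7164} = 6 \sqrt{199}$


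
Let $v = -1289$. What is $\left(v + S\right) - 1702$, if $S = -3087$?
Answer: $-6078$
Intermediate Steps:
$\left(v + S\right) - 1702 = \left(-1289 - 3087\right) - 1702 = -4376 - 1702 = -6078$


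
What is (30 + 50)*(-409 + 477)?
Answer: 5440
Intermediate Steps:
(30 + 50)*(-409 + 477) = 80*68 = 5440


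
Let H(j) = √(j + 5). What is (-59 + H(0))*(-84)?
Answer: 4956 - 84*√5 ≈ 4768.2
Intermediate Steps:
H(j) = √(5 + j)
(-59 + H(0))*(-84) = (-59 + √(5 + 0))*(-84) = (-59 + √5)*(-84) = 4956 - 84*√5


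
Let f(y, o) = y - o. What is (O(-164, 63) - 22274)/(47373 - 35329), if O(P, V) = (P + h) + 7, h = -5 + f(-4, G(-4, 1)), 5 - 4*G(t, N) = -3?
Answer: -11221/6022 ≈ -1.8633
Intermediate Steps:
G(t, N) = 2 (G(t, N) = 5/4 - ¼*(-3) = 5/4 + ¾ = 2)
h = -11 (h = -5 + (-4 - 1*2) = -5 + (-4 - 2) = -5 - 6 = -11)
O(P, V) = -4 + P (O(P, V) = (P - 11) + 7 = (-11 + P) + 7 = -4 + P)
(O(-164, 63) - 22274)/(47373 - 35329) = ((-4 - 164) - 22274)/(47373 - 35329) = (-168 - 22274)/12044 = -22442*1/12044 = -11221/6022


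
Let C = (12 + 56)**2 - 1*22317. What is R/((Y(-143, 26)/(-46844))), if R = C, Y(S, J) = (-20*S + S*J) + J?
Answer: -15938671/16 ≈ -9.9617e+5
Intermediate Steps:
Y(S, J) = J - 20*S + J*S (Y(S, J) = (-20*S + J*S) + J = J - 20*S + J*S)
C = -17693 (C = 68**2 - 22317 = 4624 - 22317 = -17693)
R = -17693
R/((Y(-143, 26)/(-46844))) = -17693*(-46844/(26 - 20*(-143) + 26*(-143))) = -17693*(-46844/(26 + 2860 - 3718)) = -17693/((-832*(-1/46844))) = -17693/208/11711 = -17693*11711/208 = -15938671/16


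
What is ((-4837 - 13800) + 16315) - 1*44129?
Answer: -46451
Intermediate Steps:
((-4837 - 13800) + 16315) - 1*44129 = (-18637 + 16315) - 44129 = -2322 - 44129 = -46451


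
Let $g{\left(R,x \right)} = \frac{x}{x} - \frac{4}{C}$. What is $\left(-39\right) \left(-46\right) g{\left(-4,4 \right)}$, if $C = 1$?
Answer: $-5382$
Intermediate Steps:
$g{\left(R,x \right)} = -3$ ($g{\left(R,x \right)} = \frac{x}{x} - \frac{4}{1} = 1 - 4 = -3$)
$\left(-39\right) \left(-46\right) g{\left(-4,4 \right)} = \left(-39\right) \left(-46\right) \left(-3\right) = 1794 \left(-3\right) = -5382$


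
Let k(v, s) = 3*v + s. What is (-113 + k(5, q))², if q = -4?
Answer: 10404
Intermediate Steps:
k(v, s) = s + 3*v
(-113 + k(5, q))² = (-113 + (-4 + 3*5))² = (-113 + (-4 + 15))² = (-113 + 11)² = (-102)² = 10404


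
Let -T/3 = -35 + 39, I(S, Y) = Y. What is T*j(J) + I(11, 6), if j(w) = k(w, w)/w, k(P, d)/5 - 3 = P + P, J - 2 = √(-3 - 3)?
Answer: 6*(-19*√6 + 68*I)/(√6 - 2*I) ≈ -150.0 + 44.091*I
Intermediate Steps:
J = 2 + I*√6 (J = 2 + √(-3 - 3) = 2 + √(-6) = 2 + I*√6 ≈ 2.0 + 2.4495*I)
T = -12 (T = -3*(-35 + 39) = -3*4 = -12)
k(P, d) = 15 + 10*P (k(P, d) = 15 + 5*(P + P) = 15 + 5*(2*P) = 15 + 10*P)
j(w) = (15 + 10*w)/w
T*j(J) + I(11, 6) = -12*(10 + 15/(2 + I*√6)) + 6 = (-120 - 180/(2 + I*√6)) + 6 = -114 - 180/(2 + I*√6)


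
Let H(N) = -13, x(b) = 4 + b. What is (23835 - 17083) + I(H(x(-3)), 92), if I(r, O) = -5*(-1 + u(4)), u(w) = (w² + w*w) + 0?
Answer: 6597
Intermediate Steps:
u(w) = 2*w² (u(w) = (w² + w²) + 0 = 2*w² + 0 = 2*w²)
I(r, O) = -155 (I(r, O) = -5*(-1 + 2*4²) = -5*(-1 + 2*16) = -5*(-1 + 32) = -5*31 = -155)
(23835 - 17083) + I(H(x(-3)), 92) = (23835 - 17083) - 155 = 6752 - 155 = 6597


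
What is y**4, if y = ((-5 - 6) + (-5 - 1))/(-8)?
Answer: 83521/4096 ≈ 20.391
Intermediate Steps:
y = 17/8 (y = (-11 - 6)*(-1/8) = -17*(-1/8) = 17/8 ≈ 2.1250)
y**4 = (17/8)**4 = 83521/4096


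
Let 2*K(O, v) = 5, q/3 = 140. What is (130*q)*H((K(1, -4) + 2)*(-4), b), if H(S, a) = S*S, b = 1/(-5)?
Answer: 17690400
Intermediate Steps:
q = 420 (q = 3*140 = 420)
b = -⅕ ≈ -0.20000
K(O, v) = 5/2 (K(O, v) = (½)*5 = 5/2)
H(S, a) = S²
(130*q)*H((K(1, -4) + 2)*(-4), b) = (130*420)*((5/2 + 2)*(-4))² = 54600*((9/2)*(-4))² = 54600*(-18)² = 54600*324 = 17690400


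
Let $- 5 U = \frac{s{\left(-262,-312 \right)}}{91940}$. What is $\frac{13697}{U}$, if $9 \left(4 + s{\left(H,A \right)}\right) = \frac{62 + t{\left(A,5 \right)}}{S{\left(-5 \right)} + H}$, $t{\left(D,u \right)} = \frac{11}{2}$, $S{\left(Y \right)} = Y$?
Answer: $\frac{1120778940200}{717} \approx 1.5632 \cdot 10^{9}$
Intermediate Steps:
$t{\left(D,u \right)} = \frac{11}{2}$ ($t{\left(D,u \right)} = 11 \cdot \frac{1}{2} = \frac{11}{2}$)
$s{\left(H,A \right)} = -4 + \frac{15}{2 \left(-5 + H\right)}$ ($s{\left(H,A \right)} = -4 + \frac{\left(62 + \frac{11}{2}\right) \frac{1}{-5 + H}}{9} = -4 + \frac{\frac{135}{2} \frac{1}{-5 + H}}{9} = -4 + \frac{15}{2 \left(-5 + H\right)}$)
$U = \frac{717}{81826600}$ ($U = - \frac{\frac{55 - -2096}{2 \left(-5 - 262\right)} \frac{1}{91940}}{5} = - \frac{\frac{55 + 2096}{2 \left(-267\right)} \frac{1}{91940}}{5} = - \frac{\frac{1}{2} \left(- \frac{1}{267}\right) 2151 \cdot \frac{1}{91940}}{5} = - \frac{\left(- \frac{717}{178}\right) \frac{1}{91940}}{5} = \left(- \frac{1}{5}\right) \left(- \frac{717}{16365320}\right) = \frac{717}{81826600} \approx 8.7624 \cdot 10^{-6}$)
$\frac{13697}{U} = \frac{13697}{\frac{717}{81826600}} = 13697 \cdot \frac{81826600}{717} = \frac{1120778940200}{717}$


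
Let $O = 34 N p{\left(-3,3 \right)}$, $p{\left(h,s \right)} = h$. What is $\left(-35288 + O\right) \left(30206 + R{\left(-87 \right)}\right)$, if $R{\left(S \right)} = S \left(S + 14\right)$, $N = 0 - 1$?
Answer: $-1286294602$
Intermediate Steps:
$N = -1$
$R{\left(S \right)} = S \left(14 + S\right)$
$O = 102$ ($O = 34 \left(\left(-1\right) \left(-3\right)\right) = 34 \cdot 3 = 102$)
$\left(-35288 + O\right) \left(30206 + R{\left(-87 \right)}\right) = \left(-35288 + 102\right) \left(30206 - 87 \left(14 - 87\right)\right) = - 35186 \left(30206 - -6351\right) = - 35186 \left(30206 + 6351\right) = \left(-35186\right) 36557 = -1286294602$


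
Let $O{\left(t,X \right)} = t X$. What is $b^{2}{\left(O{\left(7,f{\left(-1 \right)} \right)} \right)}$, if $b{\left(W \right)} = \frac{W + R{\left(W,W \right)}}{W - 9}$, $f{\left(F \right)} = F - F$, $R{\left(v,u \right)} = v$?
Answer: $0$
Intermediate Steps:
$f{\left(F \right)} = 0$
$O{\left(t,X \right)} = X t$
$b{\left(W \right)} = \frac{2 W}{-9 + W}$ ($b{\left(W \right)} = \frac{W + W}{W - 9} = \frac{2 W}{-9 + W}$)
$b^{2}{\left(O{\left(7,f{\left(-1 \right)} \right)} \right)} = \left(\frac{2 \cdot 0 \cdot 7}{-9 + 0 \cdot 7}\right)^{2} = \left(2 \cdot 0 \frac{1}{-9 + 0}\right)^{2} = \left(2 \cdot 0 \frac{1}{-9}\right)^{2} = \left(2 \cdot 0 \left(- \frac{1}{9}\right)\right)^{2} = 0^{2} = 0$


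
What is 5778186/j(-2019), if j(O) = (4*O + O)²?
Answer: 1926062/33969675 ≈ 0.056699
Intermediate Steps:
j(O) = 25*O² (j(O) = (5*O)² = 25*O²)
5778186/j(-2019) = 5778186/((25*(-2019)²)) = 5778186/((25*4076361)) = 5778186/101909025 = 5778186*(1/101909025) = 1926062/33969675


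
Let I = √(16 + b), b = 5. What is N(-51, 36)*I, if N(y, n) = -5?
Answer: -5*√21 ≈ -22.913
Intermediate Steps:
I = √21 (I = √(16 + 5) = √21 ≈ 4.5826)
N(-51, 36)*I = -5*√21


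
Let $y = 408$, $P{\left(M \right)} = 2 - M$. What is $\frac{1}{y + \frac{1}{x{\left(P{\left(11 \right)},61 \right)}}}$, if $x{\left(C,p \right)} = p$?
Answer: $\frac{61}{24889} \approx 0.0024509$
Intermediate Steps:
$\frac{1}{y + \frac{1}{x{\left(P{\left(11 \right)},61 \right)}}} = \frac{1}{408 + \frac{1}{61}} = \frac{1}{\frac{24889}{61}} = \frac{61}{24889}$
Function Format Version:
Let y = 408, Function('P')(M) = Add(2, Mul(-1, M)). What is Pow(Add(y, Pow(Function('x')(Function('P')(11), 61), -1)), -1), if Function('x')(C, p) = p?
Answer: Rational(61, 24889) ≈ 0.0024509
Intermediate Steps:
Pow(Add(y, Pow(Function('x')(Function('P')(11), 61), -1)), -1) = Pow(Add(408, Pow(61, -1)), -1) = Pow(Add(408, Rational(1, 61)), -1) = Pow(Rational(24889, 61), -1) = Rational(61, 24889)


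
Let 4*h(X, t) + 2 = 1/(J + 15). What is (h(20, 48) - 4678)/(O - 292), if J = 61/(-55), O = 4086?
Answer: -14297441/11594464 ≈ -1.2331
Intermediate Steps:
J = -61/55 (J = 61*(-1/55) = -61/55 ≈ -1.1091)
h(X, t) = -1473/3056 (h(X, t) = -½ + 1/(4*(-61/55 + 15)) = -½ + 1/(4*(764/55)) = -½ + (¼)*(55/764) = -½ + 55/3056 = -1473/3056)
(h(20, 48) - 4678)/(O - 292) = (-1473/3056 - 4678)/(4086 - 292) = -14297441/3056/3794 = -14297441/3056*1/3794 = -14297441/11594464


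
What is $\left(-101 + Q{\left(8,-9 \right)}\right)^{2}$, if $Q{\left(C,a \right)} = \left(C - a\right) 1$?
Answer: $7056$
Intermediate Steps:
$Q{\left(C,a \right)} = C - a$
$\left(-101 + Q{\left(8,-9 \right)}\right)^{2} = \left(-101 + \left(8 - -9\right)\right)^{2} = \left(-101 + \left(8 + 9\right)\right)^{2} = \left(-101 + 17\right)^{2} = \left(-84\right)^{2} = 7056$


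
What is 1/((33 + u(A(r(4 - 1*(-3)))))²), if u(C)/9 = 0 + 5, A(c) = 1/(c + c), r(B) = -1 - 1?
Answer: 1/6084 ≈ 0.00016437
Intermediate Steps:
r(B) = -2
A(c) = 1/(2*c)
u(C) = 45 (u(C) = 9*(0 + 5) = 9*5 = 45)
1/((33 + u(A(r(4 - 1*(-3)))))²) = 1/((33 + 45)²) = 1/(78²) = 1/6084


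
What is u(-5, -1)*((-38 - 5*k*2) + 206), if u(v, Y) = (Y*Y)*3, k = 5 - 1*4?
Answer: 474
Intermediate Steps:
k = 1 (k = 5 - 4 = 1)
u(v, Y) = 3*Y**2 (u(v, Y) = Y**2*3 = 3*Y**2)
u(-5, -1)*((-38 - 5*k*2) + 206) = (3*(-1)**2)*((-38 - 5*1*2) + 206) = (3*1)*((-38 - 5*2) + 206) = 3*((-38 - 10) + 206) = 3*(-48 + 206) = 3*158 = 474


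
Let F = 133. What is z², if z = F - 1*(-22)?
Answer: 24025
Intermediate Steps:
z = 155 (z = 133 - 1*(-22) = 133 + 22 = 155)
z² = 155² = 24025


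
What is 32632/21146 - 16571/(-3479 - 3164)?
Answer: 3884827/962143 ≈ 4.0377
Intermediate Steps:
32632/21146 - 16571/(-3479 - 3164) = 32632*(1/21146) - 16571/(-6643) = 16316/10573 - 16571*(-1/6643) = 16316/10573 + 227/91 = 3884827/962143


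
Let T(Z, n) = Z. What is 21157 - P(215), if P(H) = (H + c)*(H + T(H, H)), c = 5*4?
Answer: -79893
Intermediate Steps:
c = 20
P(H) = 2*H*(20 + H) (P(H) = (H + 20)*(H + H) = (20 + H)*(2*H) = 2*H*(20 + H))
21157 - P(215) = 21157 - 2*215*(20 + 215) = 21157 - 2*215*235 = 21157 - 1*101050 = 21157 - 101050 = -79893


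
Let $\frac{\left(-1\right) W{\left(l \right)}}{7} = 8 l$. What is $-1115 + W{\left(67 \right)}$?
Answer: $-4867$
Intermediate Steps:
$W{\left(l \right)} = - 56 l$ ($W{\left(l \right)} = - 7 \cdot 8 l = - 56 l$)
$-1115 + W{\left(67 \right)} = -1115 - 3752 = -4867$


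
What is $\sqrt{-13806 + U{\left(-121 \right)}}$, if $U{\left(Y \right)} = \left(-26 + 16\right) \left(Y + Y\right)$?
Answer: $i \sqrt{11386} \approx 106.71 i$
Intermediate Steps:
$U{\left(Y \right)} = - 20 Y$ ($U{\left(Y \right)} = - 10 \cdot 2 Y = - 20 Y$)
$\sqrt{-13806 + U{\left(-121 \right)}} = \sqrt{-13806 - -2420} = \sqrt{-13806 + 2420} = \sqrt{-11386} = i \sqrt{11386}$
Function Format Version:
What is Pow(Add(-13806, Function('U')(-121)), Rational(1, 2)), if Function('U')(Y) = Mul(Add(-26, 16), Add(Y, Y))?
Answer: Mul(I, Pow(11386, Rational(1, 2))) ≈ Mul(106.71, I)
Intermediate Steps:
Function('U')(Y) = Mul(-20, Y) (Function('U')(Y) = Mul(-10, Mul(2, Y)) = Mul(-20, Y))
Pow(Add(-13806, Function('U')(-121)), Rational(1, 2)) = Pow(Add(-13806, Mul(-20, -121)), Rational(1, 2)) = Pow(Add(-13806, 2420), Rational(1, 2)) = Pow(-11386, Rational(1, 2)) = Mul(I, Pow(11386, Rational(1, 2)))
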